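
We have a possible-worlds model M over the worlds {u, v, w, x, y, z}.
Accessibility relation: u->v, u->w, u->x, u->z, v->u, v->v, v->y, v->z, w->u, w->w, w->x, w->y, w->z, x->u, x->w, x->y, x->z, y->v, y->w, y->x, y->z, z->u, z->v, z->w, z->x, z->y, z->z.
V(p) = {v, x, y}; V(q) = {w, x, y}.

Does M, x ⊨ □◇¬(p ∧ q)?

At x: □◇¬(p ∧ q) requires ◇¬(p ∧ q) at every successor {u, w, y, z}.
  At u: ◇¬(p ∧ q) is true.
  At w: ◇¬(p ∧ q) is true.
  At y: ◇¬(p ∧ q) is true.
  At z: ◇¬(p ∧ q) is true.
So □◇¬(p ∧ q) is true at x.

Yes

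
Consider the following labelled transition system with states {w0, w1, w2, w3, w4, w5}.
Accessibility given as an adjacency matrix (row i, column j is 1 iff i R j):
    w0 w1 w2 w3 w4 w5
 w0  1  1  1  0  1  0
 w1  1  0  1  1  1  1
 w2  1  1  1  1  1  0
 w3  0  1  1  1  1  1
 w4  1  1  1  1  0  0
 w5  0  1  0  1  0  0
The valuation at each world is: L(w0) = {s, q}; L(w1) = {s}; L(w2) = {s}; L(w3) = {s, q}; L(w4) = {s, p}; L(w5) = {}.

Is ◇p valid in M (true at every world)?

No

Recall that ◇ψ holds at a world iff ψ holds at some accessible world.
Let φ = ◇p. Evaluate φ at each world:
  w0 (successors {w0, w1, w2, w4}): φ is true.
  w1 (successors {w0, w2, w3, w4, w5}): φ is true.
  w2 (successors {w0, w1, w2, w3, w4}): φ is true.
  w3 (successors {w1, w2, w3, w4, w5}): φ is true.
  w4 (successors {w0, w1, w2, w3}): φ is false.
  w5 (successors {w1, w3}): φ is false.
Detail at w4 (counterexample):
  At w4: ◇p requires p at some successor in {w0, w1, w2, w3}.
    At w0: p is false.
    At w1: p is false.
    At w2: p is false.
    At w3: p is false.
  So ◇p is false at w4.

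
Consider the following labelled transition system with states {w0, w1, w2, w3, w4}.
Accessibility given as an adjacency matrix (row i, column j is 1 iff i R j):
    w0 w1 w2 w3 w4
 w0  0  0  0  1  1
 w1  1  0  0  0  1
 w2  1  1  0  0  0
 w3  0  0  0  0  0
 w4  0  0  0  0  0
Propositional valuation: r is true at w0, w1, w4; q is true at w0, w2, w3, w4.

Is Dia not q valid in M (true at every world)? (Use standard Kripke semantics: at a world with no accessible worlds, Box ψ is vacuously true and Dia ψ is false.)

No

Let φ = Dia not q. Evaluate φ at each world:
  w0 (successors {w3, w4}): φ is false.
  w1 (successors {w0, w4}): φ is false.
  w2 (successors {w0, w1}): φ is true.
  w3 (successors ∅): φ is false.
  w4 (successors ∅): φ is false.
Detail at w0 (counterexample):
  At w0: Dia not q requires not q at some successor in {w3, w4}.
    At w3: not q is false.
    At w4: not q is false.
  So Dia not q is false at w0.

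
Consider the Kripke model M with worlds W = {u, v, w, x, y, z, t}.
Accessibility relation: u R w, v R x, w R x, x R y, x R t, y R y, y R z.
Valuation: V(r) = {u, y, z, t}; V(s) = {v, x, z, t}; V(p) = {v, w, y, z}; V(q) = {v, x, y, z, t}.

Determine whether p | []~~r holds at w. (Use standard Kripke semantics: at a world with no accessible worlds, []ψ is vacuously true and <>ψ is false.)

At w: p is true, []~~r is false, so p | []~~r is true.
  At w: []~~r requires ~~r at every successor {x}.
    ~~r fails at x, so []~~r is false at w.

Yes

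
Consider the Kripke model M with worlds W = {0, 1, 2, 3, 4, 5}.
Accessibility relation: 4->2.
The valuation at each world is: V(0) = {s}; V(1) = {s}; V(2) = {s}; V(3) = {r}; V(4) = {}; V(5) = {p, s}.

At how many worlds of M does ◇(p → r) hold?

Let φ = ◇(p → r). Evaluate φ at each world:
  0 (successors ∅): φ is false.
  1 (successors ∅): φ is false.
  2 (successors ∅): φ is false.
  3 (successors ∅): φ is false.
  4 (successors {2}): φ is true.
  5 (successors ∅): φ is false.
For instance, at 4:
  At 4: ◇(p → r) requires p → r at some successor in {2}.
    p → r holds at 2, so ◇(p → r) is true at 4.
Satisfying worlds: {4}

1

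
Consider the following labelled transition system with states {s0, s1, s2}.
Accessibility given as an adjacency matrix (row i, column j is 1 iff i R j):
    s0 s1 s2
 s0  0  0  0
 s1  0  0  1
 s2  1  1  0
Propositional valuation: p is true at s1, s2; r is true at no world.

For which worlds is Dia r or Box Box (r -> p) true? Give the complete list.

Let φ = Dia r or Box Box (r -> p). Evaluate φ at each world:
  s0 (successors ∅): φ is true.
  s1 (successors {s2}): φ is true.
  s2 (successors {s0, s1}): φ is true.
For instance, at s1:
  At s1: Dia r is false, Box Box (r -> p) is true, so Dia r or Box Box (r -> p) is true.
    At s1: Dia r requires r at some successor in {s2}.
      At s2: r is false.
    So Dia r is false at s1.
    At s1: Box Box (r -> p) requires Box (r -> p) at every successor {s2}.
      At s2: Box (r -> p) is true.
    So Box Box (r -> p) is true at s1.
Satisfying worlds: {s0, s1, s2}

s0, s1, s2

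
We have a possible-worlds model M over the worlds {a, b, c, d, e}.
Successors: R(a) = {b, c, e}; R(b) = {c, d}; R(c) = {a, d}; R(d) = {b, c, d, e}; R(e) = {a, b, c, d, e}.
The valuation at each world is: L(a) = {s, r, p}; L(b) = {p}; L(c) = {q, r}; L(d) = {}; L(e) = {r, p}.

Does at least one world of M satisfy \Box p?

Let φ = \Box p. Evaluate φ at each world:
  a (successors {b, c, e}): φ is false.
  b (successors {c, d}): φ is false.
  c (successors {a, d}): φ is false.
  d (successors {b, c, d, e}): φ is false.
  e (successors {a, b, c, d, e}): φ is false.
For instance, at c:
  At c: \Box p requires p at every successor {a, d}.
    p fails at d, so \Box p is false at c.

No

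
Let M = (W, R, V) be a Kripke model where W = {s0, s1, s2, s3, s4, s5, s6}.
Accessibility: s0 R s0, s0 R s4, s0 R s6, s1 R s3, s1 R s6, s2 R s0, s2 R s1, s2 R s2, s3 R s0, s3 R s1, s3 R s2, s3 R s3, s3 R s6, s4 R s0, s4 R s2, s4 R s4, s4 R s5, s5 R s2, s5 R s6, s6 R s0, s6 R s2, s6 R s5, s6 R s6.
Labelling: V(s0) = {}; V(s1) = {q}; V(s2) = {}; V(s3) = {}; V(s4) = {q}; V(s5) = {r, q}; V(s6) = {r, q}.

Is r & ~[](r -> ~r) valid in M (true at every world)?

Let φ = r & ~[](r -> ~r). Evaluate φ at each world:
  s0 (successors {s0, s4, s6}): φ is false.
  s1 (successors {s3, s6}): φ is false.
  s2 (successors {s0, s1, s2}): φ is false.
  s3 (successors {s0, s1, s2, s3, s6}): φ is false.
  s4 (successors {s0, s2, s4, s5}): φ is false.
  s5 (successors {s2, s6}): φ is true.
  s6 (successors {s0, s2, s5, s6}): φ is true.
Detail at s0 (counterexample):
  At s0: r is false, ~[](r -> ~r) is true, so r & ~[](r -> ~r) is false.
    At s0: [](r -> ~r) is false, so ~[](r -> ~r) is true.
      At s0: [](r -> ~r) requires r -> ~r at every successor {s0, s4, s6}.
        r -> ~r fails at s6, so [](r -> ~r) is false at s0.

No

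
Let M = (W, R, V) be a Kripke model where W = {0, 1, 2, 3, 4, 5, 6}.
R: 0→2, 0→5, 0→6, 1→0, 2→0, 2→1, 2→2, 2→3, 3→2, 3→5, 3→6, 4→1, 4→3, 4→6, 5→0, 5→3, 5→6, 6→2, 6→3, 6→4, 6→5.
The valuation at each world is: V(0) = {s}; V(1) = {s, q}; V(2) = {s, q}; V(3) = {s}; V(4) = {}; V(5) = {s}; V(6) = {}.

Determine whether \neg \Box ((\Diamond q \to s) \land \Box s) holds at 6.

At 6: \Box ((\Diamond q \to s) \land \Box s) is false, so \neg \Box ((\Diamond q \to s) \land \Box s) is true.
  At 6: \Box ((\Diamond q \to s) \land \Box s) requires (\Diamond q \to s) \land \Box s at every successor {2, 3, 4, 5}.
    (\Diamond q \to s) \land \Box s fails at 3, so \Box ((\Diamond q \to s) \land \Box s) is false at 6.
      At 3: \Diamond q \to s is true, \Box s is false, so (\Diamond q \to s) \land \Box s is false.

Yes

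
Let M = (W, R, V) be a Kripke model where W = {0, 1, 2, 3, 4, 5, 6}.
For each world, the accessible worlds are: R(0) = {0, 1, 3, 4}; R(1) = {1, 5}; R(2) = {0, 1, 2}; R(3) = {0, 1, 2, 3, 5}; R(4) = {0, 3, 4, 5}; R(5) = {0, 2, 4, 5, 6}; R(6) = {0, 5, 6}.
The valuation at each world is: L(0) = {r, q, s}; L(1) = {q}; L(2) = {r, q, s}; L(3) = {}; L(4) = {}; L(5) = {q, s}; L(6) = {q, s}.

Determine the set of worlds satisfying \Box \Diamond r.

Recall that \Box ψ holds at a world iff ψ holds at every accessible world, and \Diamond ψ holds iff ψ holds at some accessible world.
Let φ = \Box \Diamond r. Evaluate φ at each world:
  0 (successors {0, 1, 3, 4}): φ is false.
  1 (successors {1, 5}): φ is false.
  2 (successors {0, 1, 2}): φ is false.
  3 (successors {0, 1, 2, 3, 5}): φ is false.
  4 (successors {0, 3, 4, 5}): φ is true.
  5 (successors {0, 2, 4, 5, 6}): φ is true.
  6 (successors {0, 5, 6}): φ is true.
For instance, at 2:
  At 2: \Box \Diamond r requires \Diamond r at every successor {0, 1, 2}.
    \Diamond r fails at 1, so \Box \Diamond r is false at 2.
      At 1: \Diamond r requires r at some successor in {1, 5}.
        At 1: r is false.
        At 5: r is false.
      So \Diamond r is false at 1.
Satisfying worlds: {4, 5, 6}

4, 5, 6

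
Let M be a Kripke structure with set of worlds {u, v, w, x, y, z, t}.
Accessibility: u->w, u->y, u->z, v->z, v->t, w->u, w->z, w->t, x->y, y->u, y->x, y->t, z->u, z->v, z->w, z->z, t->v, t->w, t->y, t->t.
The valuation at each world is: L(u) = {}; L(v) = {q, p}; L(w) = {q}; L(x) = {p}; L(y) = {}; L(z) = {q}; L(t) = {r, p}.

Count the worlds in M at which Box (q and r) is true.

Let φ = Box (q and r). Evaluate φ at each world:
  u (successors {w, y, z}): φ is false.
  v (successors {z, t}): φ is false.
  w (successors {u, z, t}): φ is false.
  x (successors {y}): φ is false.
  y (successors {u, x, t}): φ is false.
  z (successors {u, v, w, z}): φ is false.
  t (successors {v, w, y, t}): φ is false.
For instance, at w:
  At w: Box (q and r) requires q and r at every successor {u, z, t}.
    q and r fails at u, so Box (q and r) is false at w.
Satisfying worlds: none.

0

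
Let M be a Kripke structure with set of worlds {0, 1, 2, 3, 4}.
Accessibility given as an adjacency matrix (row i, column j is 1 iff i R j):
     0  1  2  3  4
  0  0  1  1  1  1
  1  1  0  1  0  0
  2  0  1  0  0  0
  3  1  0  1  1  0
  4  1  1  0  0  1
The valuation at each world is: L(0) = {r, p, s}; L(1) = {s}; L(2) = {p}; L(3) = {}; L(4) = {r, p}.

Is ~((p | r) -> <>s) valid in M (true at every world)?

Let φ = ~((p | r) -> <>s). Evaluate φ at each world:
  0 (successors {1, 2, 3, 4}): φ is false.
  1 (successors {0, 2}): φ is false.
  2 (successors {1}): φ is false.
  3 (successors {0, 2, 3}): φ is false.
  4 (successors {0, 1, 4}): φ is false.
Detail at 0 (counterexample):
  At 0: (p | r) -> <>s is true, so ~((p | r) -> <>s) is false.
    At 0: p | r is true, <>s is true, so (p | r) -> <>s is true.
      At 0: <>s requires s at some successor in {1, 2, 3, 4}.
        s holds at 1, so <>s is true at 0.

No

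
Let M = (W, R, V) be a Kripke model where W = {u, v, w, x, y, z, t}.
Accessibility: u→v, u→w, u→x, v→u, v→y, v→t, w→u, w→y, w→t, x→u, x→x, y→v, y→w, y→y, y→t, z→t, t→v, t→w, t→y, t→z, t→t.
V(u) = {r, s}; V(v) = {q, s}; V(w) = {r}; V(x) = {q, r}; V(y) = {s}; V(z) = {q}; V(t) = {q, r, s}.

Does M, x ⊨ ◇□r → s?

Recall that □ψ holds at a world iff ψ holds at every accessible world, and ◇ψ holds iff ψ holds at some accessible world.
At x: ◇□r is true, s is false, so ◇□r → s is false.
  At x: ◇□r requires □r at some successor in {u, x}.
    □r holds at x, so ◇□r is true at x.
      At x: □r requires r at every successor {u, x}.
        At u: r is true.
        At x: r is true.
      So □r is true at x.

No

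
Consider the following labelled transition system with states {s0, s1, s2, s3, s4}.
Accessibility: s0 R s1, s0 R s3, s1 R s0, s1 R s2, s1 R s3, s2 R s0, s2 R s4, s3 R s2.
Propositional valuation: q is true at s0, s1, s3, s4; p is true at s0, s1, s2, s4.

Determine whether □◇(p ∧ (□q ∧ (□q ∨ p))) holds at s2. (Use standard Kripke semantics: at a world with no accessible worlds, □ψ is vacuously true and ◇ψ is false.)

No

At s2: □◇(p ∧ (□q ∧ (□q ∨ p))) requires ◇(p ∧ (□q ∧ (□q ∨ p))) at every successor {s0, s4}.
  ◇(p ∧ (□q ∧ (□q ∨ p))) fails at s0, so □◇(p ∧ (□q ∧ (□q ∨ p))) is false at s2.
    At s0: ◇(p ∧ (□q ∧ (□q ∨ p))) requires p ∧ (□q ∧ (□q ∨ p)) at some successor in {s1, s3}.
      At s1: p ∧ (□q ∧ (□q ∨ p)) is false.
      At s3: p ∧ (□q ∧ (□q ∨ p)) is false.
    So ◇(p ∧ (□q ∧ (□q ∨ p))) is false at s0.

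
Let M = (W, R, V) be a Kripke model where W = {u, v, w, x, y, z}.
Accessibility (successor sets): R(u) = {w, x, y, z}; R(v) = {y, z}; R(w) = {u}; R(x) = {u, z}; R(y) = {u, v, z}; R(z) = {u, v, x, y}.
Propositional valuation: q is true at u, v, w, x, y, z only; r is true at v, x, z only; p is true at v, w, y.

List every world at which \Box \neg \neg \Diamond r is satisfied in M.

v, w, x, y, z

Recall that \Box ψ holds at a world iff ψ holds at every accessible world, and \Diamond ψ holds iff ψ holds at some accessible world.
Let φ = \Box \neg \neg \Diamond r. Evaluate φ at each world:
  u (successors {w, x, y, z}): φ is false.
  v (successors {y, z}): φ is true.
  w (successors {u}): φ is true.
  x (successors {u, z}): φ is true.
  y (successors {u, v, z}): φ is true.
  z (successors {u, v, x, y}): φ is true.
For instance, at w:
  At w: \Box \neg \neg \Diamond r requires \neg \neg \Diamond r at every successor {u}.
      At u: \neg \Diamond r is false, so \neg \neg \Diamond r is true.
  So \Box \neg \neg \Diamond r is true at w.
Satisfying worlds: {v, w, x, y, z}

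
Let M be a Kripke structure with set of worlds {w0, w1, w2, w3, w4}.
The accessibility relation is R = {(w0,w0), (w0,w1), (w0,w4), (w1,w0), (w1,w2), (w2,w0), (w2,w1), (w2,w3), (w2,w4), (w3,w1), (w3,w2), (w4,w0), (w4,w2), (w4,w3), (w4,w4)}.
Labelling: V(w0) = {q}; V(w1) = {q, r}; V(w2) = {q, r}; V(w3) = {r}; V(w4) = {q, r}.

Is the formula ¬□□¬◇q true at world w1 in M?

Yes

Recall that □ψ holds at a world iff ψ holds at every accessible world, and ◇ψ holds iff ψ holds at some accessible world.
At w1: □□¬◇q is false, so ¬□□¬◇q is true.
  At w1: □□¬◇q requires □¬◇q at every successor {w0, w2}.
    □¬◇q fails at w0, so □□¬◇q is false at w1.
      At w0: □¬◇q requires ¬◇q at every successor {w0, w1, w4}.
        ¬◇q fails at w0, so □¬◇q is false at w0.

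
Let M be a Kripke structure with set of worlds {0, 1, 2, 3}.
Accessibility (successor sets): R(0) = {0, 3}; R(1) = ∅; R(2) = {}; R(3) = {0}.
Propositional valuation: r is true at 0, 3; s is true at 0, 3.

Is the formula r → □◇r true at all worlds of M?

Yes

Let φ = r → □◇r. Evaluate φ at each world:
  0 (successors {0, 3}): φ is true.
  1 (successors ∅): φ is true.
  2 (successors ∅): φ is true.
  3 (successors {0}): φ is true.
For instance, at 3:
  At 3: r is true, □◇r is true, so r → □◇r is true.
    At 3: □◇r requires ◇r at every successor {0}.
      At 0: ◇r is true.
    So □◇r is true at 3.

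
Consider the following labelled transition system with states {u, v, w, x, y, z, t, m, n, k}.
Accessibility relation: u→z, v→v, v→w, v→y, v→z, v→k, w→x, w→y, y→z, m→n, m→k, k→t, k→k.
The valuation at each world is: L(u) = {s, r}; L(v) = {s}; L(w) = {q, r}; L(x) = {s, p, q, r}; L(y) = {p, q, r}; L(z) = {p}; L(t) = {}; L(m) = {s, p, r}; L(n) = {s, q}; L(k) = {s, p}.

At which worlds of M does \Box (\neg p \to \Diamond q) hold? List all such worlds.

Let φ = \Box (\neg p \to \Diamond q). Evaluate φ at each world:
  u (successors {z}): φ is true.
  v (successors {v, w, y, z, k}): φ is true.
  w (successors {x, y}): φ is true.
  x (successors ∅): φ is true.
  y (successors {z}): φ is true.
  z (successors ∅): φ is true.
  t (successors ∅): φ is true.
  m (successors {n, k}): φ is false.
  n (successors ∅): φ is true.
  k (successors {t, k}): φ is false.
For instance, at u:
  At u: \Box (\neg p \to \Diamond q) requires \neg p \to \Diamond q at every successor {z}.
      At z: \neg p is false, \Diamond q is false, so \neg p \to \Diamond q is true.
  So \Box (\neg p \to \Diamond q) is true at u.
Satisfying worlds: {u, v, w, x, y, z, t, n}

u, v, w, x, y, z, t, n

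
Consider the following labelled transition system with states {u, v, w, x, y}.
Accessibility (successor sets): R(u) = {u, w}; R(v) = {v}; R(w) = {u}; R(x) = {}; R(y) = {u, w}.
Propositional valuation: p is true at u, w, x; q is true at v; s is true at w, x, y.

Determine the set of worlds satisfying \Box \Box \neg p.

v, x

Recall that \Box ψ holds at a world iff ψ holds at every accessible world, and \Diamond ψ holds iff ψ holds at some accessible world.
Let φ = \Box \Box \neg p. Evaluate φ at each world:
  u (successors {u, w}): φ is false.
  v (successors {v}): φ is true.
  w (successors {u}): φ is false.
  x (successors ∅): φ is true.
  y (successors {u, w}): φ is false.
For instance, at y:
  At y: \Box \Box \neg p requires \Box \neg p at every successor {u, w}.
    \Box \neg p fails at u, so \Box \Box \neg p is false at y.
      At u: \Box \neg p requires \neg p at every successor {u, w}.
        \neg p fails at u, so \Box \neg p is false at u.
Satisfying worlds: {v, x}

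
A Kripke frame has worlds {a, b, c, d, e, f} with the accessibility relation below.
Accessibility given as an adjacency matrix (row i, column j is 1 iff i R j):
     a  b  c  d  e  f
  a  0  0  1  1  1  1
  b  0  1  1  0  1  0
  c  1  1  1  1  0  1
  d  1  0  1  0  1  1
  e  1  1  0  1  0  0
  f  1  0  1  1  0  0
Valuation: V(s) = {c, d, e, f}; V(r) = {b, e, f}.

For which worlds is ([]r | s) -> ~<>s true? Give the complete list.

Recall that []ψ holds at a world iff ψ holds at every accessible world, and <>ψ holds iff ψ holds at some accessible world.
Let φ = ([]r | s) -> ~<>s. Evaluate φ at each world:
  a (successors {c, d, e, f}): φ is true.
  b (successors {b, c, e}): φ is true.
  c (successors {a, b, c, d, f}): φ is false.
  d (successors {a, c, e, f}): φ is false.
  e (successors {a, b, d}): φ is false.
  f (successors {a, c, d}): φ is false.
For instance, at a:
  At a: []r | s is false, ~<>s is false, so ([]r | s) -> ~<>s is true.
    At a: []r is false, s is false, so []r | s is false.
      At a: []r requires r at every successor {c, d, e, f}.
        r fails at c, so []r is false at a.
    At a: <>s is true, so ~<>s is false.
      At a: <>s requires s at some successor in {c, d, e, f}.
        s holds at c, so <>s is true at a.
Satisfying worlds: {a, b}

a, b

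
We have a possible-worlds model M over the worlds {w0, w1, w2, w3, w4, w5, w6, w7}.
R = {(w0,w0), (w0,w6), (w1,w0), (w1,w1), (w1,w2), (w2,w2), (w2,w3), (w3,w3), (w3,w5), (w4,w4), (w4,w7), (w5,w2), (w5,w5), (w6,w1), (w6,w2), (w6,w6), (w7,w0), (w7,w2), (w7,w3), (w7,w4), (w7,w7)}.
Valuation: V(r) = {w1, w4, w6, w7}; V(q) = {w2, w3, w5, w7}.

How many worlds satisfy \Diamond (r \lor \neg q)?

5

Let φ = \Diamond (r \lor \neg q). Evaluate φ at each world:
  w0 (successors {w0, w6}): φ is true.
  w1 (successors {w0, w1, w2}): φ is true.
  w2 (successors {w2, w3}): φ is false.
  w3 (successors {w3, w5}): φ is false.
  w4 (successors {w4, w7}): φ is true.
  w5 (successors {w2, w5}): φ is false.
  w6 (successors {w1, w2, w6}): φ is true.
  w7 (successors {w0, w2, w3, w4, w7}): φ is true.
For instance, at w2:
  At w2: \Diamond (r \lor \neg q) requires r \lor \neg q at some successor in {w2, w3}.
    At w2: r \lor \neg q is false.
    At w3: r \lor \neg q is false.
  So \Diamond (r \lor \neg q) is false at w2.
Satisfying worlds: {w0, w1, w4, w6, w7}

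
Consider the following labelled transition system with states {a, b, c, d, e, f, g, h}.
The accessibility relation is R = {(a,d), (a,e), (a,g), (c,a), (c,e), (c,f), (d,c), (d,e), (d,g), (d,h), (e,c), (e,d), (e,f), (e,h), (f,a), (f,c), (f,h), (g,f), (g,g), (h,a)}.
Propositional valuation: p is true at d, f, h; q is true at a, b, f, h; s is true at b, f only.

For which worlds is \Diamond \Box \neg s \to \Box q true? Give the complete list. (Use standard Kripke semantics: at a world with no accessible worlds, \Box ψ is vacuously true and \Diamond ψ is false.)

Recall that \Box ψ holds at a world iff ψ holds at every accessible world, and \Diamond ψ holds iff ψ holds at some accessible world.
Let φ = \Diamond \Box \neg s \to \Box q. Evaluate φ at each world:
  a (successors {d, e, g}): φ is false.
  b (successors ∅): φ is true.
  c (successors {a, e, f}): φ is false.
  d (successors {c, e, g, h}): φ is false.
  e (successors {c, d, f, h}): φ is false.
  f (successors {a, c, h}): φ is false.
  g (successors {f, g}): φ is false.
  h (successors {a}): φ is true.
For instance, at d:
  At d: \Diamond \Box \neg s is true, \Box q is false, so \Diamond \Box \neg s \to \Box q is false.
    At d: \Diamond \Box \neg s requires \Box \neg s at some successor in {c, e, g, h}.
      \Box \neg s holds at h, so \Diamond \Box \neg s is true at d.
    At d: \Box q requires q at every successor {c, e, g, h}.
      q fails at c, so \Box q is false at d.
Satisfying worlds: {b, h}

b, h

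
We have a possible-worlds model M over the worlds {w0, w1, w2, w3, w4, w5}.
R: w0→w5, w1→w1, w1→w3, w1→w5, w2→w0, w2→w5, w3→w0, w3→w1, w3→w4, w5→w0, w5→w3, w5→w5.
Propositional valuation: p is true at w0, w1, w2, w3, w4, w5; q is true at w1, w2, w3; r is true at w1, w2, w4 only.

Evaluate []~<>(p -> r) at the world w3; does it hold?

At w3: []~<>(p -> r) requires ~<>(p -> r) at every successor {w0, w1, w4}.
  ~<>(p -> r) fails at w1, so []~<>(p -> r) is false at w3.
    At w1: <>(p -> r) is true, so ~<>(p -> r) is false.
      At w1: <>(p -> r) requires p -> r at some successor in {w1, w3, w5}.
        p -> r holds at w1, so <>(p -> r) is true at w1.

No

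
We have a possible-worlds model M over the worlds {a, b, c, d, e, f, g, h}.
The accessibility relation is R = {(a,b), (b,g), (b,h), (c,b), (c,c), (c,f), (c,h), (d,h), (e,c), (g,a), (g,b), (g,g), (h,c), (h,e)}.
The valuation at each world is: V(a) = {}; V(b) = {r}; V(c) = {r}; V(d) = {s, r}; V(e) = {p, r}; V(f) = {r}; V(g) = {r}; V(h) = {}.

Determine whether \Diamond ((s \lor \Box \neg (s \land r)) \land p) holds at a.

No

At a: \Diamond ((s \lor \Box \neg (s \land r)) \land p) requires (s \lor \Box \neg (s \land r)) \land p at some successor in {b}.
  At b: (s \lor \Box \neg (s \land r)) \land p is false.
So \Diamond ((s \lor \Box \neg (s \land r)) \land p) is false at a.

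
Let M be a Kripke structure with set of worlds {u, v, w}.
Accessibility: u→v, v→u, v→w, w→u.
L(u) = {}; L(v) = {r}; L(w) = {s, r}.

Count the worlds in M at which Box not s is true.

Let φ = Box not s. Evaluate φ at each world:
  u (successors {v}): φ is true.
  v (successors {u, w}): φ is false.
  w (successors {u}): φ is true.
For instance, at w:
  At w: Box not s requires not s at every successor {u}.
    At u: not s is true.
  So Box not s is true at w.
Satisfying worlds: {u, w}

2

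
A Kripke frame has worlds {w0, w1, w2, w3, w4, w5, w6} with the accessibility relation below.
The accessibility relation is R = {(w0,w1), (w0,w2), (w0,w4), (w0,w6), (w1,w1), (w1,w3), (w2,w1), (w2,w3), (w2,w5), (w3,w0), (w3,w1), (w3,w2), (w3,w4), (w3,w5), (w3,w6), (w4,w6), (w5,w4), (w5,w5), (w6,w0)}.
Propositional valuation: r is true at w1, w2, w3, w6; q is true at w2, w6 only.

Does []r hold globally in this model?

No

Let φ = []r. Evaluate φ at each world:
  w0 (successors {w1, w2, w4, w6}): φ is false.
  w1 (successors {w1, w3}): φ is true.
  w2 (successors {w1, w3, w5}): φ is false.
  w3 (successors {w0, w1, w2, w4, w5, w6}): φ is false.
  w4 (successors {w6}): φ is true.
  w5 (successors {w4, w5}): φ is false.
  w6 (successors {w0}): φ is false.
Detail at w0 (counterexample):
  At w0: []r requires r at every successor {w1, w2, w4, w6}.
    r fails at w4, so []r is false at w0.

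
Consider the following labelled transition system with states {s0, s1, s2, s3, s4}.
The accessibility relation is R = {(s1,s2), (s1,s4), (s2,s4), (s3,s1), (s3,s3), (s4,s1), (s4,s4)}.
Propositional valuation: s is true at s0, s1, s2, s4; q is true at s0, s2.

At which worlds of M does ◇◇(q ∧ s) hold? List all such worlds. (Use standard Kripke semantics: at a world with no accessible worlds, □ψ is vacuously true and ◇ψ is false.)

s3, s4

Let φ = ◇◇(q ∧ s). Evaluate φ at each world:
  s0 (successors ∅): φ is false.
  s1 (successors {s2, s4}): φ is false.
  s2 (successors {s4}): φ is false.
  s3 (successors {s1, s3}): φ is true.
  s4 (successors {s1, s4}): φ is true.
For instance, at s1:
  At s1: ◇◇(q ∧ s) requires ◇(q ∧ s) at some successor in {s2, s4}.
    At s2: ◇(q ∧ s) is false.
    At s4: ◇(q ∧ s) is false.
  So ◇◇(q ∧ s) is false at s1.
Satisfying worlds: {s3, s4}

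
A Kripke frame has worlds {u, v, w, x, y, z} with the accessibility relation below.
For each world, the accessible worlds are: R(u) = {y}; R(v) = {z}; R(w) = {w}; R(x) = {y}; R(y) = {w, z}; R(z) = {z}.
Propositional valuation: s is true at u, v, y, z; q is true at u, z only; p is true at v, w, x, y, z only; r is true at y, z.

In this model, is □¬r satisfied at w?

Recall that □ψ holds at a world iff ψ holds at every accessible world, and ◇ψ holds iff ψ holds at some accessible world.
At w: □¬r requires ¬r at every successor {w}.
  At w: ¬r is true.
So □¬r is true at w.

Yes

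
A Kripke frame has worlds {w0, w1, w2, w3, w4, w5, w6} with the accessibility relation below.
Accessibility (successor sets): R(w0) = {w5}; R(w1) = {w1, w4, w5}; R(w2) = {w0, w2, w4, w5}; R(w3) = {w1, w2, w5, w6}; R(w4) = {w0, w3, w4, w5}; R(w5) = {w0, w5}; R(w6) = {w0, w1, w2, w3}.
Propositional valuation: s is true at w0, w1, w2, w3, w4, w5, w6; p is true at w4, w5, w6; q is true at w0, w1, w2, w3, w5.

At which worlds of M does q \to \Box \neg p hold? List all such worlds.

Let φ = q \to \Box \neg p. Evaluate φ at each world:
  w0 (successors {w5}): φ is false.
  w1 (successors {w1, w4, w5}): φ is false.
  w2 (successors {w0, w2, w4, w5}): φ is false.
  w3 (successors {w1, w2, w5, w6}): φ is false.
  w4 (successors {w0, w3, w4, w5}): φ is true.
  w5 (successors {w0, w5}): φ is false.
  w6 (successors {w0, w1, w2, w3}): φ is true.
For instance, at w5:
  At w5: q is true, \Box \neg p is false, so q \to \Box \neg p is false.
    At w5: \Box \neg p requires \neg p at every successor {w0, w5}.
      \neg p fails at w5, so \Box \neg p is false at w5.
Satisfying worlds: {w4, w6}

w4, w6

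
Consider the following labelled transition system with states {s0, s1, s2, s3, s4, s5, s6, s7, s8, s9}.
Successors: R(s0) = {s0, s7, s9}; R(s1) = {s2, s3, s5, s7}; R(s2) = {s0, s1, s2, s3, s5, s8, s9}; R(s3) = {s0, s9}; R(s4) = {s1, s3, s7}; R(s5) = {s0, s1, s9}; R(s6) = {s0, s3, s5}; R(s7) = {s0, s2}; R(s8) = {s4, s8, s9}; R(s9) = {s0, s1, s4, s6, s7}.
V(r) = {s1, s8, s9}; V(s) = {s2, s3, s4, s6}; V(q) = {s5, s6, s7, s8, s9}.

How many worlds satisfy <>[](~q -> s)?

5

Let φ = <>[](~q -> s). Evaluate φ at each world:
  s0 (successors {s0, s7, s9}): φ is false.
  s1 (successors {s2, s3, s5, s7}): φ is false.
  s2 (successors {s0, s1, s2, s3, s5, s8, s9}): φ is true.
  s3 (successors {s0, s9}): φ is false.
  s4 (successors {s1, s3, s7}): φ is true.
  s5 (successors {s0, s1, s9}): φ is true.
  s6 (successors {s0, s3, s5}): φ is false.
  s7 (successors {s0, s2}): φ is false.
  s8 (successors {s4, s8, s9}): φ is true.
  s9 (successors {s0, s1, s4, s6, s7}): φ is true.
For instance, at s0:
  At s0: <>[](~q -> s) requires [](~q -> s) at some successor in {s0, s7, s9}.
    At s0: [](~q -> s) is false.
    At s7: [](~q -> s) is false.
    At s9: [](~q -> s) is false.
  So <>[](~q -> s) is false at s0.
Satisfying worlds: {s2, s4, s5, s8, s9}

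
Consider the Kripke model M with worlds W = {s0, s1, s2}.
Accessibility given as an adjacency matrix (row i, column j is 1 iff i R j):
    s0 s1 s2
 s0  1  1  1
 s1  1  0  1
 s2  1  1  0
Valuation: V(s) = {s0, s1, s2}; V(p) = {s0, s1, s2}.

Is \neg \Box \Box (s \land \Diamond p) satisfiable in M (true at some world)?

No

Let φ = \neg \Box \Box (s \land \Diamond p). Evaluate φ at each world:
  s0 (successors {s0, s1, s2}): φ is false.
  s1 (successors {s0, s2}): φ is false.
  s2 (successors {s0, s1}): φ is false.
For instance, at s1:
  At s1: \Box \Box (s \land \Diamond p) is true, so \neg \Box \Box (s \land \Diamond p) is false.
    At s1: \Box \Box (s \land \Diamond p) requires \Box (s \land \Diamond p) at every successor {s0, s2}.
      At s0: \Box (s \land \Diamond p) is true.
      At s2: \Box (s \land \Diamond p) is true.
    So \Box \Box (s \land \Diamond p) is true at s1.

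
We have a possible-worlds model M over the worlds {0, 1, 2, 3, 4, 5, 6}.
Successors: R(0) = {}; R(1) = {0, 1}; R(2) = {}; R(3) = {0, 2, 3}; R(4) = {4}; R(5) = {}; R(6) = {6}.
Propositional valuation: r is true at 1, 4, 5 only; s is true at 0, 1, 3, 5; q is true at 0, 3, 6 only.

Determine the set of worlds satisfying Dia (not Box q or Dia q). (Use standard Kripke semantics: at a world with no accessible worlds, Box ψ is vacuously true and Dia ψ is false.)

Recall that Box ψ holds at a world iff ψ holds at every accessible world, and Dia ψ holds iff ψ holds at some accessible world.
Let φ = Dia (not Box q or Dia q). Evaluate φ at each world:
  0 (successors ∅): φ is false.
  1 (successors {0, 1}): φ is true.
  2 (successors ∅): φ is false.
  3 (successors {0, 2, 3}): φ is true.
  4 (successors {4}): φ is true.
  5 (successors ∅): φ is false.
  6 (successors {6}): φ is true.
For instance, at 3:
  At 3: Dia (not Box q or Dia q) requires not Box q or Dia q at some successor in {0, 2, 3}.
    not Box q or Dia q holds at 3, so Dia (not Box q or Dia q) is true at 3.
      At 3: not Box q is true, Dia q is true, so not Box q or Dia q is true.
Satisfying worlds: {1, 3, 4, 6}

1, 3, 4, 6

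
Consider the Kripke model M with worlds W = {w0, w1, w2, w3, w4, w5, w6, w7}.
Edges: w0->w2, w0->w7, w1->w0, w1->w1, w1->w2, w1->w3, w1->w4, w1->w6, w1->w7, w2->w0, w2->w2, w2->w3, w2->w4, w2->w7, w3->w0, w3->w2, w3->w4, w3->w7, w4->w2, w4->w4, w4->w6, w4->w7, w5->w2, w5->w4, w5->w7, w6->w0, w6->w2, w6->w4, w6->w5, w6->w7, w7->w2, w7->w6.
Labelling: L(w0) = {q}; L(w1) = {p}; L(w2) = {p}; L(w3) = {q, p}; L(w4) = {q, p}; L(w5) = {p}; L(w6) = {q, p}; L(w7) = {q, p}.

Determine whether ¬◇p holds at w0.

Recall that ◇ψ holds at a world iff ψ holds at some accessible world.
At w0: ◇p is true, so ¬◇p is false.
  At w0: ◇p requires p at some successor in {w2, w7}.
    p holds at w2, so ◇p is true at w0.

No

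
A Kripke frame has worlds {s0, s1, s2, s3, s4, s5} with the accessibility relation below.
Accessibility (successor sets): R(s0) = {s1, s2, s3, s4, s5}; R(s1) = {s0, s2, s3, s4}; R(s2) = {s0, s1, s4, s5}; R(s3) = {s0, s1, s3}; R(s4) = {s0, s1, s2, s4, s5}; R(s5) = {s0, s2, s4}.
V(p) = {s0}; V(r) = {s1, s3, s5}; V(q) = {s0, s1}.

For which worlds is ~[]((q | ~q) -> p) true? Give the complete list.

Let φ = ~[]((q | ~q) -> p). Evaluate φ at each world:
  s0 (successors {s1, s2, s3, s4, s5}): φ is true.
  s1 (successors {s0, s2, s3, s4}): φ is true.
  s2 (successors {s0, s1, s4, s5}): φ is true.
  s3 (successors {s0, s1, s3}): φ is true.
  s4 (successors {s0, s1, s2, s4, s5}): φ is true.
  s5 (successors {s0, s2, s4}): φ is true.
For instance, at s4:
  At s4: []((q | ~q) -> p) is false, so ~[]((q | ~q) -> p) is true.
    At s4: []((q | ~q) -> p) requires (q | ~q) -> p at every successor {s0, s1, s2, s4, s5}.
      (q | ~q) -> p fails at s1, so []((q | ~q) -> p) is false at s4.
Satisfying worlds: {s0, s1, s2, s3, s4, s5}

s0, s1, s2, s3, s4, s5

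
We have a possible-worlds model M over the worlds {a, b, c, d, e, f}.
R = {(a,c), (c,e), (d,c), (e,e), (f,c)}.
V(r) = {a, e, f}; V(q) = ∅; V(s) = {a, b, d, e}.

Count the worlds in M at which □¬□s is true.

Let φ = □¬□s. Evaluate φ at each world:
  a (successors {c}): φ is false.
  b (successors ∅): φ is true.
  c (successors {e}): φ is false.
  d (successors {c}): φ is false.
  e (successors {e}): φ is false.
  f (successors {c}): φ is false.
For instance, at d:
  At d: □¬□s requires ¬□s at every successor {c}.
    ¬□s fails at c, so □¬□s is false at d.
      At c: □s is true, so ¬□s is false.
Satisfying worlds: {b}

1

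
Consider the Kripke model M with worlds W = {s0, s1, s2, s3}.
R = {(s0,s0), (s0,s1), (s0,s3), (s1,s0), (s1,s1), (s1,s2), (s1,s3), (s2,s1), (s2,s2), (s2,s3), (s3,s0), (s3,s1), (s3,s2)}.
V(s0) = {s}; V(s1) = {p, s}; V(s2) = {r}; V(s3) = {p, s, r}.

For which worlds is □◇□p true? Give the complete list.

none

Let φ = □◇□p. Evaluate φ at each world:
  s0 (successors {s0, s1, s3}): φ is false.
  s1 (successors {s0, s1, s2, s3}): φ is false.
  s2 (successors {s1, s2, s3}): φ is false.
  s3 (successors {s0, s1, s2}): φ is false.
For instance, at s3:
  At s3: □◇□p requires ◇□p at every successor {s0, s1, s2}.
    ◇□p fails at s0, so □◇□p is false at s3.
      At s0: ◇□p requires □p at some successor in {s0, s1, s3}.
        At s0: □p is false.
        At s1: □p is false.
        At s3: □p is false.
      So ◇□p is false at s0.
Satisfying worlds: none.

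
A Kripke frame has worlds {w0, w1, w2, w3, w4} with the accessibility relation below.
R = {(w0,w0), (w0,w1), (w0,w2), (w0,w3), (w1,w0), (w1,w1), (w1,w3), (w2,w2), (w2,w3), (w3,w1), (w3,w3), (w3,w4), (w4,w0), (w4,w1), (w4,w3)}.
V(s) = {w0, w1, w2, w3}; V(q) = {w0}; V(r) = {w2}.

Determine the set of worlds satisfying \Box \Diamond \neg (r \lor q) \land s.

w0, w1, w2, w3

Let φ = \Box \Diamond \neg (r \lor q) \land s. Evaluate φ at each world:
  w0 (successors {w0, w1, w2, w3}): φ is true.
  w1 (successors {w0, w1, w3}): φ is true.
  w2 (successors {w2, w3}): φ is true.
  w3 (successors {w1, w3, w4}): φ is true.
  w4 (successors {w0, w1, w3}): φ is false.
For instance, at w4:
  At w4: \Box \Diamond \neg (r \lor q) is true, s is false, so \Box \Diamond \neg (r \lor q) \land s is false.
    At w4: \Box \Diamond \neg (r \lor q) requires \Diamond \neg (r \lor q) at every successor {w0, w1, w3}.
      At w0: \Diamond \neg (r \lor q) is true.
      At w1: \Diamond \neg (r \lor q) is true.
      At w3: \Diamond \neg (r \lor q) is true.
    So \Box \Diamond \neg (r \lor q) is true at w4.
Satisfying worlds: {w0, w1, w2, w3}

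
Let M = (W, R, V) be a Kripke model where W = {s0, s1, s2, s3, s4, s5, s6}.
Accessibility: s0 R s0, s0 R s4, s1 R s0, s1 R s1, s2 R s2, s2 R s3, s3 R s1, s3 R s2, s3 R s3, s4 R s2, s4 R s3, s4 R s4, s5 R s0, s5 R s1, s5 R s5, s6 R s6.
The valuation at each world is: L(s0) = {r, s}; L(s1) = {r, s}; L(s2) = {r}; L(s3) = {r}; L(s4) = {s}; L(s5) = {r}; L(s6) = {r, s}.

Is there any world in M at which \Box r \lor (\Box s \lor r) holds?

Yes

Recall that \Box ψ holds at a world iff ψ holds at every accessible world, and \Diamond ψ holds iff ψ holds at some accessible world.
Let φ = \Box r \lor (\Box s \lor r). Evaluate φ at each world:
  s0 (successors {s0, s4}): φ is true.
  s1 (successors {s0, s1}): φ is true.
  s2 (successors {s2, s3}): φ is true.
  s3 (successors {s1, s2, s3}): φ is true.
  s4 (successors {s2, s3, s4}): φ is false.
  s5 (successors {s0, s1, s5}): φ is true.
  s6 (successors {s6}): φ is true.
Detail at s0 (witness):
  At s0: \Box r is false, \Box s \lor r is true, so \Box r \lor (\Box s \lor r) is true.
    At s0: \Box r requires r at every successor {s0, s4}.
      r fails at s4, so \Box r is false at s0.
    At s0: \Box s is true, r is true, so \Box s \lor r is true.
      At s0: \Box s requires s at every successor {s0, s4}.
        At s0: s is true.
        At s4: s is true.
      So \Box s is true at s0.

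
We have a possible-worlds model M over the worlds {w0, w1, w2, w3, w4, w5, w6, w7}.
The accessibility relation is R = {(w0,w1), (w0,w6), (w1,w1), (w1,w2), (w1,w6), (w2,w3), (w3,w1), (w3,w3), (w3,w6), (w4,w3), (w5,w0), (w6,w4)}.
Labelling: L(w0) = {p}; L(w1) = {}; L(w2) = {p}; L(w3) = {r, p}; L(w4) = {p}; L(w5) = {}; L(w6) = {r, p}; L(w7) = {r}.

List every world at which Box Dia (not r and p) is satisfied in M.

Let φ = Box Dia (not r and p). Evaluate φ at each world:
  w0 (successors {w1, w6}): φ is true.
  w1 (successors {w1, w2, w6}): φ is false.
  w2 (successors {w3}): φ is false.
  w3 (successors {w1, w3, w6}): φ is false.
  w4 (successors {w3}): φ is false.
  w5 (successors {w0}): φ is false.
  w6 (successors {w4}): φ is false.
  w7 (successors ∅): φ is true.
For instance, at w0:
  At w0: Box Dia (not r and p) requires Dia (not r and p) at every successor {w1, w6}.
      At w1: Dia (not r and p) requires not r and p at some successor in {w1, w2, w6}.
        not r and p holds at w2, so Dia (not r and p) is true at w1.
      At w6: Dia (not r and p) requires not r and p at some successor in {w4}.
        not r and p holds at w4, so Dia (not r and p) is true at w6.
  So Box Dia (not r and p) is true at w0.
Satisfying worlds: {w0, w7}

w0, w7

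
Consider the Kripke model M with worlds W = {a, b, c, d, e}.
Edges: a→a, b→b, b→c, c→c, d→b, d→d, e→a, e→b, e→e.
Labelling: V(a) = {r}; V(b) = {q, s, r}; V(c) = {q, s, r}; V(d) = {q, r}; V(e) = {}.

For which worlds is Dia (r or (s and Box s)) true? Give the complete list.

a, b, c, d, e

Recall that Box ψ holds at a world iff ψ holds at every accessible world, and Dia ψ holds iff ψ holds at some accessible world.
Let φ = Dia (r or (s and Box s)). Evaluate φ at each world:
  a (successors {a}): φ is true.
  b (successors {b, c}): φ is true.
  c (successors {c}): φ is true.
  d (successors {b, d}): φ is true.
  e (successors {a, b, e}): φ is true.
For instance, at b:
  At b: Dia (r or (s and Box s)) requires r or (s and Box s) at some successor in {b, c}.
    r or (s and Box s) holds at b, so Dia (r or (s and Box s)) is true at b.
      At b: r is true, s and Box s is true, so r or (s and Box s) is true.
Satisfying worlds: {a, b, c, d, e}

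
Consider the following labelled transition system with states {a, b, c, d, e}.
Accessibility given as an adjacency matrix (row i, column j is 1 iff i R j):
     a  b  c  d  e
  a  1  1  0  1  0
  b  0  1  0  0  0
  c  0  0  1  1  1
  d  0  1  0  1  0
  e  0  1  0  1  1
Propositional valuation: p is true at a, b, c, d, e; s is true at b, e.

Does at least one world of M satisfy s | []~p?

Recall that []ψ holds at a world iff ψ holds at every accessible world, and <>ψ holds iff ψ holds at some accessible world.
Let φ = s | []~p. Evaluate φ at each world:
  a (successors {a, b, d}): φ is false.
  b (successors {b}): φ is true.
  c (successors {c, d, e}): φ is false.
  d (successors {b, d}): φ is false.
  e (successors {b, d, e}): φ is true.
Detail at b (witness):
  At b: s is true, []~p is false, so s | []~p is true.
    At b: []~p requires ~p at every successor {b}.
      ~p fails at b, so []~p is false at b.

Yes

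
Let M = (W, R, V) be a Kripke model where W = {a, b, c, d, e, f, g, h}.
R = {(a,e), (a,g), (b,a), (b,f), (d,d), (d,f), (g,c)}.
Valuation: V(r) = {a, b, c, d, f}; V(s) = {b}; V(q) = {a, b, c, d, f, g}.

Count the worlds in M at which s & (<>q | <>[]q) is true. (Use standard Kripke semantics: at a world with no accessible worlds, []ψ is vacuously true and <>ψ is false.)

1

Recall that []ψ holds at a world iff ψ holds at every accessible world, and <>ψ holds iff ψ holds at some accessible world.
Let φ = s & (<>q | <>[]q). Evaluate φ at each world:
  a (successors {e, g}): φ is false.
  b (successors {a, f}): φ is true.
  c (successors ∅): φ is false.
  d (successors {d, f}): φ is false.
  e (successors ∅): φ is false.
  f (successors ∅): φ is false.
  g (successors {c}): φ is false.
  h (successors ∅): φ is false.
For instance, at g:
  At g: s is false, <>q | <>[]q is true, so s & (<>q | <>[]q) is false.
    At g: <>q is true, <>[]q is true, so <>q | <>[]q is true.
      At g: <>q requires q at some successor in {c}.
        q holds at c, so <>q is true at g.
      At g: <>[]q requires []q at some successor in {c}.
        []q holds at c, so <>[]q is true at g.
Satisfying worlds: {b}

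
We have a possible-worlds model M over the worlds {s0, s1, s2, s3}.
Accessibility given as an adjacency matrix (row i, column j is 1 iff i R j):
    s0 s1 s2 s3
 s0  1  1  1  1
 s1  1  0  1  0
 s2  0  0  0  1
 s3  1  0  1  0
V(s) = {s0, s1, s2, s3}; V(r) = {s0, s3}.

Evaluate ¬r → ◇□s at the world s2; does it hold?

Yes

At s2: ¬r is true, ◇□s is true, so ¬r → ◇□s is true.
  At s2: ◇□s requires □s at some successor in {s3}.
    □s holds at s3, so ◇□s is true at s2.
      At s3: □s requires s at every successor {s0, s2}.
        At s0: s is true.
        At s2: s is true.
      So □s is true at s3.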